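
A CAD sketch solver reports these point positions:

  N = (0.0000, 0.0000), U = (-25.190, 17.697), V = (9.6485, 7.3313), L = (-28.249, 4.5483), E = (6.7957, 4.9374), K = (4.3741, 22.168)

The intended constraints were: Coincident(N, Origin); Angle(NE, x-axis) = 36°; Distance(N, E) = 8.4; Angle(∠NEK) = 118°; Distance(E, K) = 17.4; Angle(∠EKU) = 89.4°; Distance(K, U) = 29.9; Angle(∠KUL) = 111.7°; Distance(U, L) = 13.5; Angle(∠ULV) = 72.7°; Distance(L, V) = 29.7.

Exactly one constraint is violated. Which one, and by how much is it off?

Distance(L, V) = 29.7 — off by 8.30.

N = (0.00, 0.00) ✓; NE at 36.00° ✓; |NE| = 8.400 ✓; ∠NEK = 118.0° ✓; |EK| = 17.40 ✓; ∠EKU = 89.40° ✓; |KU| = 29.90 ✓; ∠KUL = 111.7° ✓; |UL| = 13.50 ✓; ∠ULV = 72.70° ✓; |LV| = 38.00 ✗.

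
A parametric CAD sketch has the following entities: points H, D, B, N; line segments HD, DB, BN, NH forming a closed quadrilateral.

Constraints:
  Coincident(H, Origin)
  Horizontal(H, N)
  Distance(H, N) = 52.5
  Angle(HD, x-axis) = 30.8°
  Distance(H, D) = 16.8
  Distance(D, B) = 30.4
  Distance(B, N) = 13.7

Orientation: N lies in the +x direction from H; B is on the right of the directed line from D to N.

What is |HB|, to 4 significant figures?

41.19

Checks: |DB| = 30.40 ✓; |BN| = 13.70 ✓.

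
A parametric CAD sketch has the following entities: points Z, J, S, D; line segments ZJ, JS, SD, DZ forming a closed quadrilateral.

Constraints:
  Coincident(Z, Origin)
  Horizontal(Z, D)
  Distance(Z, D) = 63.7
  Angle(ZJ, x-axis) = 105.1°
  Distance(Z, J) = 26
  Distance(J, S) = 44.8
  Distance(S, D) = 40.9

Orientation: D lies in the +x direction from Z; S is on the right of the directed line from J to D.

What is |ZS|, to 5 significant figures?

24.841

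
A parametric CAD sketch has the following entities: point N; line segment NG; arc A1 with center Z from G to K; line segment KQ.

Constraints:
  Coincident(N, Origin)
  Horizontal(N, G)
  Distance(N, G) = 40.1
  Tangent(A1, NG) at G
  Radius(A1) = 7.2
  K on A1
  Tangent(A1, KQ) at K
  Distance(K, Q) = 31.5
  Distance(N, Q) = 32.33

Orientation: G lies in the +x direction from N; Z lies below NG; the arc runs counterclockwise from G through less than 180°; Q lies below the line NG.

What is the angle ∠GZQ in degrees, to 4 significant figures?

130.8°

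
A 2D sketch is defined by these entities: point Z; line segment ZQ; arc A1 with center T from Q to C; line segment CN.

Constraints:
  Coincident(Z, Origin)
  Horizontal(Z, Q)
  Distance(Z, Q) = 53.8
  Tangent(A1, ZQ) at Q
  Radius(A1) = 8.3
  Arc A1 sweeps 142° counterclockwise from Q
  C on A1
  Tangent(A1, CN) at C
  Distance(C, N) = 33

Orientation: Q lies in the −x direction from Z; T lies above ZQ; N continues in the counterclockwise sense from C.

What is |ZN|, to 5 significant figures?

82.555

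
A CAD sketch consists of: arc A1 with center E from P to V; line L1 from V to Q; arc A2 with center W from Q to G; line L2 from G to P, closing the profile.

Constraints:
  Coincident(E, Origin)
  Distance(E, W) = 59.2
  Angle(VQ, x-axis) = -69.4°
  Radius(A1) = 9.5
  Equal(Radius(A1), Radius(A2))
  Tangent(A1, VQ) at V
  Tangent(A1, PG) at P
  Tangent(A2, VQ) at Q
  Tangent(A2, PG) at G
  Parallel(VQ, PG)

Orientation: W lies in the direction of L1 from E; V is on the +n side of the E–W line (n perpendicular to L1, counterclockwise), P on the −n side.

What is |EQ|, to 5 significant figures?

59.957

The slot axis is L1's direction at -69.4°, so u = (cos -69.4°, sin -69.4°) = (0.35184, -0.93606) and n = (−sin -69.4°, cos -69.4°) = (0.93606, 0.35184). E is at the origin and W lies 59.2 along u from E, so W = 59.2·u = (20.829, -55.415). Tangency of A1 to both parallel lines with radius 9.5 puts V and P at E ± 9.5·n: V = (8.8926, 3.3425), P = (-8.8926, -3.3425). Equal radii place Q and G the same way about W: Q = W + 9.5·n = (29.722, -52.072), G = W − 9.5·n = (11.936, -58.757). Then |EQ| = |Q − E| = 59.957.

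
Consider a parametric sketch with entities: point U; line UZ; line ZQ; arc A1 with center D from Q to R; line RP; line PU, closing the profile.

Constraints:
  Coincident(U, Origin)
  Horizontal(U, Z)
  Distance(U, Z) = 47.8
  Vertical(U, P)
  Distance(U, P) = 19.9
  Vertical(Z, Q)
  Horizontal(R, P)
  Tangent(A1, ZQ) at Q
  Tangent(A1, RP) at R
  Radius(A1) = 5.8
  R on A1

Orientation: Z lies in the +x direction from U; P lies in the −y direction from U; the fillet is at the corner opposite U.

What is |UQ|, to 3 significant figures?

49.8

U is at the origin; U and Z share the same y with |UZ| = 47.8 and Z on the +x side, so Z = (47.8, 0.00). U and P share the same x with |UP| = 19.9 and P on the −y side, so P = (0.00, -19.9). The virtual corner opposite U is at (47.8, -19.9). Since A1 is tangent to ZQ there, DQ ⟂ ZQ and the tangent condition forces DR to be normal to RP, with radius 5.8, so the center D sits 5.8 in from both sides at D = (42.0, -14.1). That places the tangent points at Q = (47.8, -14.1) on ZQ and R = (42.0, -19.9) on RP. Then |UQ| = |Q − U| = 49.8.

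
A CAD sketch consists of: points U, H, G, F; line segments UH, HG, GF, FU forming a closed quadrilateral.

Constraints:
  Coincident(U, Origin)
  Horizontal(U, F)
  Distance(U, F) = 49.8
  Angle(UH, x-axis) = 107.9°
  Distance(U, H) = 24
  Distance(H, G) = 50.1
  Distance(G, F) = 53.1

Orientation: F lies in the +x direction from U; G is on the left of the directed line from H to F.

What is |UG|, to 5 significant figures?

61.220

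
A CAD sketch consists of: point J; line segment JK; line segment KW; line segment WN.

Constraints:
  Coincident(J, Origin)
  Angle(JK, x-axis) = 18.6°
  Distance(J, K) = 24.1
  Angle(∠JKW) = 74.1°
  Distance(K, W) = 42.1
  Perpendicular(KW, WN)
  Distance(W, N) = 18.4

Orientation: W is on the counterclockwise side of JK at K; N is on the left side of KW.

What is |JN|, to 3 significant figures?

35.8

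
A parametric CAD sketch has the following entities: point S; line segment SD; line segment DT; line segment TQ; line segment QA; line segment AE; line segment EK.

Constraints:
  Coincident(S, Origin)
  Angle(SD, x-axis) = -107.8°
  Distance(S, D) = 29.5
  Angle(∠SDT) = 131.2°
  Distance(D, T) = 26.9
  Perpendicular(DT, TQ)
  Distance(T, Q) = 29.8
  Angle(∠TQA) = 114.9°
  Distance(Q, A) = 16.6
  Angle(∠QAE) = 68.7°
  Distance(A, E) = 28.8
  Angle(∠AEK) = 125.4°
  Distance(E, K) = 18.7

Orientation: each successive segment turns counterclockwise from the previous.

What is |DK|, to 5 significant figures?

24.848

S is at the origin; SD runs at -107.8° with length 29.5, so D = (-9.0180, -28.088). ∠SDT = 131.2° gives DT at -59.000° from the x-axis; with |DT| = 26.9, T = (4.8365, -51.146). DT ⟂ TQ, so TQ runs at 31.000°; with |TQ| = 29.8, Q = (30.380, -35.797). ∠TQA = 114.9° gives QA at 96.100° from the x-axis; with |QA| = 16.6, A = (28.616, -19.291). ∠QAE = 68.7° gives AE at -152.60° from the x-axis; with |AE| = 28.8, E = (3.0470, -32.545). ∠AEK = 125.4° gives EK at -98.000° from the x-axis; with |EK| = 18.7, K = (0.44449, -51.063). Then |DK| = |K − D| = 24.848.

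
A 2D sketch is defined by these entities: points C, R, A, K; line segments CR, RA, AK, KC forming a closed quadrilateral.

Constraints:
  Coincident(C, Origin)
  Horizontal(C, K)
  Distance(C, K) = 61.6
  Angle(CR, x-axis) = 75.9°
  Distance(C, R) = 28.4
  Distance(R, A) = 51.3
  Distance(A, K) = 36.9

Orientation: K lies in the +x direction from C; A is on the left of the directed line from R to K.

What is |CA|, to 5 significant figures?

68.110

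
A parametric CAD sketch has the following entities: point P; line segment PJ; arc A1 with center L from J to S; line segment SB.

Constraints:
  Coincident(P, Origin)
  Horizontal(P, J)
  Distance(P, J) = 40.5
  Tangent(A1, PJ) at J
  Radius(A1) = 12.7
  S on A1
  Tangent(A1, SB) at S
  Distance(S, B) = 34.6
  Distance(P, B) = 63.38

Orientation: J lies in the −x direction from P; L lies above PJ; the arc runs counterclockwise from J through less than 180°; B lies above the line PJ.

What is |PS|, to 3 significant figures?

33.0

Checks: |LS| = 12.70 ✓; ∠(LS, SB) = 90.00° ✓; |SB| = 34.60 ✓; |PB| = 63.38 ✓.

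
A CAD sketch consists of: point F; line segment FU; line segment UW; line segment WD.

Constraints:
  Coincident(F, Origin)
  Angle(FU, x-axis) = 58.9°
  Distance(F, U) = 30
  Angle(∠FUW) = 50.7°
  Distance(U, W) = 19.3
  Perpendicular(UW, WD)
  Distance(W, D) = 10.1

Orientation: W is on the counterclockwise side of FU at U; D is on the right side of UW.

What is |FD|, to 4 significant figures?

33.32

∠FUW = 50.7°, so UW runs at 58.9° + (180° − 50.7°) = 188.2° from the x-axis; with |UW| = 19.3, W = U + 19.3·(cos 188.2°, sin 188.2°) = (-3.607, 22.94). UW is perpendicular to WD; with |WD| = 10.1 on the right of UW, D = W + 10.1·(-0.1426, 0.9898) = (-5.047, 32.93). Then |FD| = |D − F| = 33.32.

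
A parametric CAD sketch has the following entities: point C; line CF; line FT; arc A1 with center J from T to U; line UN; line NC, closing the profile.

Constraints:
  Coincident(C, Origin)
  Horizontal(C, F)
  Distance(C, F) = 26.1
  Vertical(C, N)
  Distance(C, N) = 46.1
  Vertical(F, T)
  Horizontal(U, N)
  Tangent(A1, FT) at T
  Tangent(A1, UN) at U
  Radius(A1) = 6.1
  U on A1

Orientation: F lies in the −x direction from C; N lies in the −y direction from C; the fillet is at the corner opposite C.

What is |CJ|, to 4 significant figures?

44.72

C and N share the same x with |CN| = 46.1 and N on the −y side, so N = (0.000, -46.10). The virtual corner opposite C is at (-26.10, -46.10). The tangent condition forces JT to be normal to FT and A1 meets UN tangentially, so JU is at right angles to UN, with radius 6.1, so the center J sits 6.1 in from both sides at J = (-20.00, -40.00). Then |CJ| = |J − C| = 44.72.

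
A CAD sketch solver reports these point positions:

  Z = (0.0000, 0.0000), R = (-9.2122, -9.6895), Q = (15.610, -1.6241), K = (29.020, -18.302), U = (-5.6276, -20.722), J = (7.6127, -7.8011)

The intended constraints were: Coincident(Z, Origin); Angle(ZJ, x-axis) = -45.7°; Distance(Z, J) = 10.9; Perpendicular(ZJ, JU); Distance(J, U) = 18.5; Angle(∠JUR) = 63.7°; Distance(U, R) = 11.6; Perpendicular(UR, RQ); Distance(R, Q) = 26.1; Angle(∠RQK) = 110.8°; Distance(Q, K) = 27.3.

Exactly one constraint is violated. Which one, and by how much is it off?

Distance(Q, K) = 27.3 — off by 5.90.

Z = (0.00, 0.00) ✓; ZJ at -45.70° ✓; |ZJ| = 10.90 ✓; ∠(ZJ, JU) = 90.00° ✓; |JU| = 18.50 ✓; ∠JUR = 63.70° ✓; |UR| = 11.60 ✓; ∠(UR, RQ) = 90.00° ✓; |RQ| = 26.10 ✓; ∠RQK = 110.8° ✓; |QK| = 21.40 ✗.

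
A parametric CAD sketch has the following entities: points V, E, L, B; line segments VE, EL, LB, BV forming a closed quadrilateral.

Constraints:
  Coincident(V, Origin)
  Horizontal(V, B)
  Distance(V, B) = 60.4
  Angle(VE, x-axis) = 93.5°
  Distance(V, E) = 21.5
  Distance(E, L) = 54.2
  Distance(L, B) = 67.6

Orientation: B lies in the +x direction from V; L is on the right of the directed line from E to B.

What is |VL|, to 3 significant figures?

32.7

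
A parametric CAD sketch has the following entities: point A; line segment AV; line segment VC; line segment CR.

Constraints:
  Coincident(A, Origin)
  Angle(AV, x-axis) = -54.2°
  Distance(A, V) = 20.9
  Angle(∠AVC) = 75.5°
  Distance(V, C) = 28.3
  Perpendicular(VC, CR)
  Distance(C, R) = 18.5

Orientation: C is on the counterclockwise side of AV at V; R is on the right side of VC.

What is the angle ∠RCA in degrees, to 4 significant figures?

131.3°

A is at the origin; AV runs at -54.2° with length 20.9, so V = 20.9·(cos -54.2°, sin -54.2°) = (12.23, -16.95). ∠AVC = 75.5°, so VC runs at -54.2° + (180° − 75.5°) = 50.30° from the x-axis; with |VC| = 28.3, C = V + 28.3·(cos 50.30°, sin 50.30°) = (30.30, 4.823). VC is perpendicular to CR; with |CR| = 18.5 on the right of VC, R = C + 18.5·(0.7694, -0.6388) = (44.54, -6.994). Then cos ∠RCA = CR·CA / (|CR||CA|), giving 131.3°.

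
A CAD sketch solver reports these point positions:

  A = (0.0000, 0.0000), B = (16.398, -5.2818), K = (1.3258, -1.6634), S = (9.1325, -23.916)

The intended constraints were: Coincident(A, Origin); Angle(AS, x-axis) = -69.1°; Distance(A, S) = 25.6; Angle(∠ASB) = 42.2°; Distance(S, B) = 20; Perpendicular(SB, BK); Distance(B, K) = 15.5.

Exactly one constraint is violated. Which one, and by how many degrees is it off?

Perpendicular(SB, BK) — off by 7.80°.

A = (0.00, 0.00) ✓; AS at -69.10° ✓; |AS| = 25.60 ✓; ∠ASB = 42.20° ✓; |SB| = 20.00 ✓; ∠(SB, BK) = 97.80° ✗; |BK| = 15.50 ✓.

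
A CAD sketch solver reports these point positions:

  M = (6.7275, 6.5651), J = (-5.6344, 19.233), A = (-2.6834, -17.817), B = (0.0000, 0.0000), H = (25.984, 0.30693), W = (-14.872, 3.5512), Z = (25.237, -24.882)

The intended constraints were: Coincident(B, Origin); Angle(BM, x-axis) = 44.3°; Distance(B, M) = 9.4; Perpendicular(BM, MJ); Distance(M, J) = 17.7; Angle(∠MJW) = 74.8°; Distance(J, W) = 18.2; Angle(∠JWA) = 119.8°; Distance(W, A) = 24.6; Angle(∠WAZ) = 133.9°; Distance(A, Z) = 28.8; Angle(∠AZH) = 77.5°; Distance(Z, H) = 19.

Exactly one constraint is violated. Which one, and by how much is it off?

Distance(Z, H) = 19 — off by 6.20.

B = (0.00, 0.00) ✓; BM at 44.30° ✓; |BM| = 9.400 ✓; ∠(BM, MJ) = 90.00° ✓; |MJ| = 17.70 ✓; ∠MJW = 74.80° ✓; |JW| = 18.20 ✓; ∠JWA = 119.8° ✓; |WA| = 24.60 ✓; ∠WAZ = 133.9° ✓; |AZ| = 28.80 ✓; ∠AZH = 77.50° ✓; |ZH| = 25.20 ✗.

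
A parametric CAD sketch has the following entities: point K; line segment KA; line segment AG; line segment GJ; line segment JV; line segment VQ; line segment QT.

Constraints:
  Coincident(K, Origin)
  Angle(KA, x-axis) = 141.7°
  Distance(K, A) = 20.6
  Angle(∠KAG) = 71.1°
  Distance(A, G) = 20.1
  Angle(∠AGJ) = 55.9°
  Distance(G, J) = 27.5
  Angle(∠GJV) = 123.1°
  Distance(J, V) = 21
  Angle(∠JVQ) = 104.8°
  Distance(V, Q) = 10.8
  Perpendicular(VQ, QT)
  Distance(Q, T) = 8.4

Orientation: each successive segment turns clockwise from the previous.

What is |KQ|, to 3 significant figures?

26.7

K is at the origin; KA runs at 141.7° with length 20.6, so A = (-16.2, 12.8). ∠KAG = 71.1° gives AG at 32.8° from the x-axis; with |AG| = 20.1, G = (0.729, 23.7). ∠AGJ = 55.9° gives GJ at -91.3° from the x-axis; with |GJ| = 27.5, J = (0.105, -3.84). ∠GJV = 123.1° gives JV at -148° from the x-axis; with |JV| = 21.0, V = (-17.7, -14.9). ∠JVQ = 104.8° gives VQ at 137° from the x-axis; with |VQ| = 10.8, Q = (-25.6, -7.48). Then |KQ| = |Q − K| = 26.7.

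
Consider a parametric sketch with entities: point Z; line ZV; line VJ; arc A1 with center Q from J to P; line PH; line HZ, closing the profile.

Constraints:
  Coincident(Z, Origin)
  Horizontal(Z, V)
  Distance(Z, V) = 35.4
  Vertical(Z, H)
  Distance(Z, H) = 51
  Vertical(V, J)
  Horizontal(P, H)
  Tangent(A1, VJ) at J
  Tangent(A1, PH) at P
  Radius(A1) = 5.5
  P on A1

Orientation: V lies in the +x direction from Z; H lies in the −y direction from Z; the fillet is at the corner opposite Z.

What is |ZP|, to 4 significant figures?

59.12

Z is at the origin; ZV is horizontal with |ZV| = 35.4 and V on the +x side, so V = (35.40, 0.000). ZH is vertical with |ZH| = 51.0 and H on the −y side, so H = (0.000, -51.00). The virtual corner opposite Z is at (35.40, -51.00). Since A1 is tangent to VJ there, QJ ⟂ VJ and tangency of A1 to PH means the radius QP is perpendicular to PH, with radius 5.5, so the center Q sits 5.5 in from both sides at Q = (29.90, -45.50). That places the tangent points at J = (35.40, -45.50) on VJ and P = (29.90, -51.00) on PH. Then |ZP| = |P − Z| = 59.12.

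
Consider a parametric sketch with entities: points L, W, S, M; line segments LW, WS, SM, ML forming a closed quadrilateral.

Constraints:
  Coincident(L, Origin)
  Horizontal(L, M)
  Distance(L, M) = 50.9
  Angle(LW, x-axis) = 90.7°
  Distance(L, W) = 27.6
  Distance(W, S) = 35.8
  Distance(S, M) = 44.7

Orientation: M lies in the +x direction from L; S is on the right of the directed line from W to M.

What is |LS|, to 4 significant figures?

10.13

Checks: |WS| = 35.80 ✓; |SM| = 44.70 ✓.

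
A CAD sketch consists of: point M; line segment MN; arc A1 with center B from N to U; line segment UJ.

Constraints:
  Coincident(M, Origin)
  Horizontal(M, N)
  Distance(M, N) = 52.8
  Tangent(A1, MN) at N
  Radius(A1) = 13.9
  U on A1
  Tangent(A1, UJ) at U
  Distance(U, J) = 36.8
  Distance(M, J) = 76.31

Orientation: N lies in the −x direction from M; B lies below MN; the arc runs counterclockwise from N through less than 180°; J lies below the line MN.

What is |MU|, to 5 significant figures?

68.482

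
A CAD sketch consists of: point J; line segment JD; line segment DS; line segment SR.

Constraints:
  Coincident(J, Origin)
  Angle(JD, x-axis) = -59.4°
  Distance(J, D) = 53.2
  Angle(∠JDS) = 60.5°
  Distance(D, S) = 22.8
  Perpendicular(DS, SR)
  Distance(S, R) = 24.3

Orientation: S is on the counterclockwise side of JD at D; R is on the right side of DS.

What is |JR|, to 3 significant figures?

70.7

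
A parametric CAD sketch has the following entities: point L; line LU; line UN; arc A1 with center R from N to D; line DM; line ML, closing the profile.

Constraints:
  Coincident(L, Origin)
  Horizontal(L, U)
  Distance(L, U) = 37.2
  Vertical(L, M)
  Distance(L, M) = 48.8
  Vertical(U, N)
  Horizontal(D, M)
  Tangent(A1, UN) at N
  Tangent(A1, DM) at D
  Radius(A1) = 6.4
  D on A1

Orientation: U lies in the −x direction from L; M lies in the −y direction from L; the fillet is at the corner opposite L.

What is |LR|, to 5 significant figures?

52.406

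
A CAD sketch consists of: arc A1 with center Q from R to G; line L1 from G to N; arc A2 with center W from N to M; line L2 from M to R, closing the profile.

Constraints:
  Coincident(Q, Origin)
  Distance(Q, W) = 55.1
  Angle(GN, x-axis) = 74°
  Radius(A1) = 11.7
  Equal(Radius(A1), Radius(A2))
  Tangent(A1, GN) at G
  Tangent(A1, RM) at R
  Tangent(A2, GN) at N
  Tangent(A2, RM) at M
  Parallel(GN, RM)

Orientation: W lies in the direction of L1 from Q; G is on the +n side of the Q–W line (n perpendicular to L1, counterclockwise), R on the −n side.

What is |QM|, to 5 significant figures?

56.329

Tangency of A1 to both parallel lines with radius 11.7 puts G and R at Q ± 11.7·n: G = (-11.247, 3.2250), R = (11.247, -3.2250). Equal radii place N and M the same way about W: N = W + 11.7·n = (3.9409, 56.190), M = W − 11.7·n = (26.434, 49.741). Then |QM| = |M − Q| = 56.329.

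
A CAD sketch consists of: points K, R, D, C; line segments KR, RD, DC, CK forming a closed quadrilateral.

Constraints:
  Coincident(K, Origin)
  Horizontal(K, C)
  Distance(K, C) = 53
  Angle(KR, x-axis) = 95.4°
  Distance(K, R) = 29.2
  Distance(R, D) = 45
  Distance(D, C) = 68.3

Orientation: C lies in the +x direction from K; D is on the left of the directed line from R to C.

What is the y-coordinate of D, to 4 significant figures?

63.05

Checks: |KC| = 53.00 ✓; |KR| = 29.20 ✓; |RD| = 45.00 ✓; |DC| = 68.30 ✓.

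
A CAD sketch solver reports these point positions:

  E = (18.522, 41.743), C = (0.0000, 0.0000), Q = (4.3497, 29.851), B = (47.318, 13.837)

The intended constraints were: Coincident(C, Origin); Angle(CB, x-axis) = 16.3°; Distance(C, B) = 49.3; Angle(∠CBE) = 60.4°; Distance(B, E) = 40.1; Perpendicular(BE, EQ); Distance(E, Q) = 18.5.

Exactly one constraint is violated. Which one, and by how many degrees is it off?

Perpendicular(BE, EQ) — off by 5.90°.

C = (0.00, 0.00) ✓; CB at 16.30° ✓; |CB| = 49.30 ✓; ∠CBE = 60.40° ✓; |BE| = 40.10 ✓; ∠(BE, EQ) = 84.10° ✗; |EQ| = 18.50 ✓.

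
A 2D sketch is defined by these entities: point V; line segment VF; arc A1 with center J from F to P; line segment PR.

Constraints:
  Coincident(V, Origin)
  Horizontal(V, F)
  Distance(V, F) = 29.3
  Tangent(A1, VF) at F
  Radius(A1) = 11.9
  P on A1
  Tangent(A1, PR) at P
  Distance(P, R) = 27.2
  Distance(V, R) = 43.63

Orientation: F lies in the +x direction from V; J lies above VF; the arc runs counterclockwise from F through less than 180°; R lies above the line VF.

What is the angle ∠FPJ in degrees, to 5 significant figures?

22.469°

Checks: |JF| = 11.90 ✓; |JP| = 11.90 ✓; ∠(JP, PR) = 90.00° ✓; |PR| = 27.20 ✓; |VR| = 43.63 ✓.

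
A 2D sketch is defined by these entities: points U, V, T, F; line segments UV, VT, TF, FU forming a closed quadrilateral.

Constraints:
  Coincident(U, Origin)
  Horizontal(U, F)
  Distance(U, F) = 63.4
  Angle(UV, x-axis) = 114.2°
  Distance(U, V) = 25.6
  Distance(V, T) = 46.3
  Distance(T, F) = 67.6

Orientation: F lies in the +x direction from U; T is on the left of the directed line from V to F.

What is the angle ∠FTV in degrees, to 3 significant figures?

83.5°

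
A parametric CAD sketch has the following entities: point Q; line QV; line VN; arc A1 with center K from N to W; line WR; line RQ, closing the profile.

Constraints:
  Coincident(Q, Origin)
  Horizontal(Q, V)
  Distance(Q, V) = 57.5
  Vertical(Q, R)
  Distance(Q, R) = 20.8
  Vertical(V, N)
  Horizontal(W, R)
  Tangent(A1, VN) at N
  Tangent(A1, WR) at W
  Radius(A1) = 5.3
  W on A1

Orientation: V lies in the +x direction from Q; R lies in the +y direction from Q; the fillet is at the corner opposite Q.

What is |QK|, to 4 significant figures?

54.45

Q is at the origin; QV is horizontal with |QV| = 57.5 and V on the +x side, so V = (57.50, 0.000). Q and R share the same x with |QR| = 20.8 and R on the +y side, so R = (0.000, 20.80). The virtual corner opposite Q is at (57.50, 20.80). Tangency of A1 to VN means the radius KN is perpendicular to VN and since A1 is tangent to WR there, KW ⟂ WR, with radius 5.3, so the center K sits 5.3 in from both sides at K = (52.20, 15.50). Then |QK| = |K − Q| = 54.45.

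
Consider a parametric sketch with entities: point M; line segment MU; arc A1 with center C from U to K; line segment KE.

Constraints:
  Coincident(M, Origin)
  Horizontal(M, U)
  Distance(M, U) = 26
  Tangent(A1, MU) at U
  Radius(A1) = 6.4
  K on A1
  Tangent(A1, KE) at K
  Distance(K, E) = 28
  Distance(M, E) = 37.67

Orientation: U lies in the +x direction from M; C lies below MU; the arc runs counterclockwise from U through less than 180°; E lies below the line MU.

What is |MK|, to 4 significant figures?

20.46

M is at the origin; M and U share the same y with |MU| = 26.0 and U on the +x side, so U = (26.00, 0.000). A1 meets MU tangentially, so CU is at right angles to MU, so C = U + (0, -6.4) = (26.00, -6.400). Since CK ⟂ KE (tangency), |CE| = √(6.4² + 28.0²) = 28.72 regardless of where K sits on A1. So E lies on both circle(M, 37.67) and circle(C, 28.72); the below-MU intersection is E = (16.93, -33.65). K is the foot of the tangent from E: K = (19.63, -5.783).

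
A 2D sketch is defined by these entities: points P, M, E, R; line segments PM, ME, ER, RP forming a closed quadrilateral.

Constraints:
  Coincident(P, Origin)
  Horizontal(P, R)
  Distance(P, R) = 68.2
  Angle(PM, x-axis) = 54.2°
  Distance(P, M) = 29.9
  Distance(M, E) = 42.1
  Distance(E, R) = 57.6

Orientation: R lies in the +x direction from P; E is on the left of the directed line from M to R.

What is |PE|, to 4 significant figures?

71.75

P is at the origin; PR is horizontal with |PR| = 68.2 and R in +x, so R = (68.2, 0). PM runs at 54.2° with |PM| = 29.9, so M = (17.49, 24.25). E is determined by |ME| = 42.1 and |ER| = 57.6 together: it lies at the intersection of circle(M, 42.1) and circle(R, 57.6). With |MR| = 56.21, the foot of the radical line on MR is 14.36 from M and the perpendicular offset is √(42.1² − 14.36²) = 39.58. Taking the left-of-MR solution: E = (47.52, 53.76).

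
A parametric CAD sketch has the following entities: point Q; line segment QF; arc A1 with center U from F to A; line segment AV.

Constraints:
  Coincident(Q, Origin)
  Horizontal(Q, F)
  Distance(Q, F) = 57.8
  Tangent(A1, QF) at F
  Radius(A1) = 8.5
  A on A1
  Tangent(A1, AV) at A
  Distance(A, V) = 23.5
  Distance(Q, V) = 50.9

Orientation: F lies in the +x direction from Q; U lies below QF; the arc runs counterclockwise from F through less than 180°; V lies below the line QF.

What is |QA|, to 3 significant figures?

50.1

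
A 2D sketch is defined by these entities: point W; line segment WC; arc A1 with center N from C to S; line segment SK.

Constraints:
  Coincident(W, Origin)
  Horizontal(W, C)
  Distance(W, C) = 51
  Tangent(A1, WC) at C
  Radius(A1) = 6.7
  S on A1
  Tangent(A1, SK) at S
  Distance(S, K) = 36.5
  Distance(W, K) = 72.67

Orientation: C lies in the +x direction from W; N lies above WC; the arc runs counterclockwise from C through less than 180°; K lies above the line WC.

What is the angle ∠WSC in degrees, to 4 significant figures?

37.86°

Checks: |NS| = 6.700 ✓; ∠(NS, SK) = 90.00° ✓; |SK| = 36.50 ✓; |WK| = 72.67 ✓.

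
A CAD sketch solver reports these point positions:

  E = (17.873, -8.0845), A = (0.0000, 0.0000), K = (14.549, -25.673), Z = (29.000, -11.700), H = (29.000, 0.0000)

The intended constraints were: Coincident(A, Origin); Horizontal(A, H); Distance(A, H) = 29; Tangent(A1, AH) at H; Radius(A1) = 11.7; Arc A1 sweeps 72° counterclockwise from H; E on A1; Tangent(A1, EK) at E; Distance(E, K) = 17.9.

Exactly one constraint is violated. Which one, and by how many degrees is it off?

Tangent(A1, EK) at E — off by 7.30°.

A = (0.00, 0.00) ✓; A.y = 0.00, H.y = 0.00 ✓; |AH| = 29.00 ✓; ∠(ZH, HA) = 90.00° ✓; |ZH| = 11.70 ✓; bearing(Z→E) − bearing(Z→H) = 72.00° ✓; |ZE| = 11.70 ✓; ∠(ZE, EK) = 82.70° ✗; |EK| = 17.90 ✓.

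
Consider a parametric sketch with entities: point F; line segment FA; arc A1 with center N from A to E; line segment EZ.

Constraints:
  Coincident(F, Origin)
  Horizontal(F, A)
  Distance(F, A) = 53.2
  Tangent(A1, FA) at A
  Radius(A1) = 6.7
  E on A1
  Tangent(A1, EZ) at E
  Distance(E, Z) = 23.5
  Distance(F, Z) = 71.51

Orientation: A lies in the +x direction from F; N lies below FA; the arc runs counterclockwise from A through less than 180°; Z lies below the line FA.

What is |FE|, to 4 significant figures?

50.05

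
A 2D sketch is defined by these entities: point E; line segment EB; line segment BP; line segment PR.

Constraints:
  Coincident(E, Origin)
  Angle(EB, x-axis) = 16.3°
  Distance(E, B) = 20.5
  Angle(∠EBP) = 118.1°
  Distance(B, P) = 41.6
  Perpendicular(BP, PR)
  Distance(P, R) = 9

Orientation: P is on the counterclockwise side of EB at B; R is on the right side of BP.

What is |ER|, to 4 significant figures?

57.97

E is at the origin; EB runs at 16.3° with length 20.5, so B = 20.5·(cos 16.3°, sin 16.3°) = (19.68, 5.754). ∠EBP = 118.1°, so BP runs at 16.3° + (180° − 118.1°) = 78.20° from the x-axis; with |BP| = 41.6, P = B + 41.6·(cos 78.20°, sin 78.20°) = (28.18, 46.47). BP ⟂ PR; with |PR| = 9.0 on the right of BP, R = P + 9.0·(0.9789, -0.2045) = (36.99, 44.63). Then |ER| = |R − E| = 57.97.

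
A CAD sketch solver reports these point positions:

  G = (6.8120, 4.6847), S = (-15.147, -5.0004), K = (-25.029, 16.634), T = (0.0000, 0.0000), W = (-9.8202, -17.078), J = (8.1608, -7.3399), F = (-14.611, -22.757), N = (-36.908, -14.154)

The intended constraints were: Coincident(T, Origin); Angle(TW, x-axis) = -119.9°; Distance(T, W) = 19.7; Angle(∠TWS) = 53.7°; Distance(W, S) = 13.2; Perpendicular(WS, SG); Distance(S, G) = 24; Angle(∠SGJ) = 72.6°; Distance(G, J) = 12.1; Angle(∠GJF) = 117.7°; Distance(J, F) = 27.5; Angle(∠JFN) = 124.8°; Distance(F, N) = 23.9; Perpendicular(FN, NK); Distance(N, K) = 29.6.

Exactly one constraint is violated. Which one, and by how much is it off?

Distance(N, K) = 29.6 — off by 3.40.

T = (0.00, 0.00) ✓; TW at -119.9° ✓; |TW| = 19.70 ✓; ∠TWS = 53.70° ✓; |WS| = 13.20 ✓; ∠(WS, SG) = 90.00° ✓; |SG| = 24.00 ✓; ∠SGJ = 72.60° ✓; |GJ| = 12.10 ✓; ∠GJF = 117.7° ✓; |JF| = 27.50 ✓; ∠JFN = 124.8° ✓; |FN| = 23.90 ✓; ∠(FN, NK) = 90.00° ✓; |NK| = 33.00 ✗.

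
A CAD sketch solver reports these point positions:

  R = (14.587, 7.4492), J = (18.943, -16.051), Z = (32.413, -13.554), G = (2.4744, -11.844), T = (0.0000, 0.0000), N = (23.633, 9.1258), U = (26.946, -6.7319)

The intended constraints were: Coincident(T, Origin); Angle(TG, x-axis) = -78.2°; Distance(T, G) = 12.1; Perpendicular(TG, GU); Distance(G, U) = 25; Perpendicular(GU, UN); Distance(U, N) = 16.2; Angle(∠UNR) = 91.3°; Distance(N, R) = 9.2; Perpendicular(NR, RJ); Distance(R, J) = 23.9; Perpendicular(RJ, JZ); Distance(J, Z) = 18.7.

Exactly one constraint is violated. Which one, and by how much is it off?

Distance(J, Z) = 18.7 — off by 5.00.

T = (0.00, 0.00) ✓; TG at -78.20° ✓; |TG| = 12.10 ✓; ∠(TG, GU) = 90.00° ✓; |GU| = 25.00 ✓; ∠(GU, UN) = 90.00° ✓; |UN| = 16.20 ✓; ∠UNR = 91.30° ✓; |NR| = 9.200 ✓; ∠(NR, RJ) = 90.00° ✓; |RJ| = 23.90 ✓; ∠(RJ, JZ) = 90.00° ✓; |JZ| = 13.70 ✗.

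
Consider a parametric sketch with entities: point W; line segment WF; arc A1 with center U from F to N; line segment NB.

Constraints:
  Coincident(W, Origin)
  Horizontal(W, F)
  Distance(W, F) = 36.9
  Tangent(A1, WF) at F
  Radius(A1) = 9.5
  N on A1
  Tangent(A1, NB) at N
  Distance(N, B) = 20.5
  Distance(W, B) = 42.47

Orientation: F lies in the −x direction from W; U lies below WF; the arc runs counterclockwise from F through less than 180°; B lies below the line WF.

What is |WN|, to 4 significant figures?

46.56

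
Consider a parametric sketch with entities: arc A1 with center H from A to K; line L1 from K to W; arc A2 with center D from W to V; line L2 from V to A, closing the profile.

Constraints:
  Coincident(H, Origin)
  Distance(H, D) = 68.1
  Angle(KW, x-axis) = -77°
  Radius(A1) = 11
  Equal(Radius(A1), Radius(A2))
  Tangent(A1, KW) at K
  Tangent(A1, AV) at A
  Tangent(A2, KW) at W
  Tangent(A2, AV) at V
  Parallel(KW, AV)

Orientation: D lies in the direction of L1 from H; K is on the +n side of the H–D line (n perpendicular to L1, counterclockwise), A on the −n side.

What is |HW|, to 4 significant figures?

68.98

The slot axis is L1's direction at -77.0°, so u = (cos -77.0°, sin -77.0°) = (0.2250, -0.9744) and n = (−sin -77.0°, cos -77.0°) = (0.9744, 0.2250). H is at the origin and D lies 68.1 along u from H, so D = 68.1·u = (15.32, -66.35). Tangency of A1 to both parallel lines with radius 11.0 puts K and A at H ± 11.0·n: K = (10.72, 2.474), A = (-10.72, -2.474). Equal radii place W and V the same way about D: W = D + 11.0·n = (26.04, -63.88), V = D − 11.0·n = (4.601, -68.83). Then |HW| = |W − H| = 68.98.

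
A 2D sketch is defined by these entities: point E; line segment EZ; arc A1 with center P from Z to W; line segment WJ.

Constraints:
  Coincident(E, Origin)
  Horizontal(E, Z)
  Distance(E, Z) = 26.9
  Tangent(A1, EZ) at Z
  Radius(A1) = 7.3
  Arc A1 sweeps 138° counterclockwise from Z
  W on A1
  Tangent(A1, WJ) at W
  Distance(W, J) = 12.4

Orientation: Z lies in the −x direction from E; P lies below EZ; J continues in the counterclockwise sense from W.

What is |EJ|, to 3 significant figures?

30.8

E is at the origin; EZ is horizontal with |EZ| = 26.9 and Z on the −x side, so Z = (-26.9, 0.00). A1 meets EZ tangentially, so PZ is at right angles to EZ, so P = Z + (0, -7.3) = (-26.9, -7.30). On A1, Z sits at bearing 90° from P; a 138° counterclockwise sweep puts W at bearing 228°, so W = P + 7.3·(cos 228°, sin 228°) = (-31.8, -12.7). The tangent condition forces PW to be normal to WJ, so WJ runs along (−sin 228°, cos 228°); with |WJ| = 12.4, J = (-22.6, -21.0). Then |EJ| = |J − E| = 30.8.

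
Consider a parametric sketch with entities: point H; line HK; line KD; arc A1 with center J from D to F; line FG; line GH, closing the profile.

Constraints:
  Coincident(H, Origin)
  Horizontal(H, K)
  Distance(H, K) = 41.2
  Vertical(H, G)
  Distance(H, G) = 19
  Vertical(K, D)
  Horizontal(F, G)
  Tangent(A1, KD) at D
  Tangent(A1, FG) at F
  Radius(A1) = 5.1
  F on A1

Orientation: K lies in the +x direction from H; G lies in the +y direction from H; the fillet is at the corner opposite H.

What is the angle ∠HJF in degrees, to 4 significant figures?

111.1°

H is at the origin; HK is horizontal with |HK| = 41.2 and K on the +x side, so K = (41.20, 0.000). HG is vertical with |HG| = 19.0 and G on the +y side, so G = (0.000, 19.00). The virtual corner opposite H is at (41.20, 19.00). A1 meets KD tangentially, so JD is at right angles to KD and since A1 is tangent to FG there, JF ⟂ FG, with radius 5.1, so the center J sits 5.1 in from both sides at J = (36.10, 13.90). That places the tangent points at D = (41.20, 13.90) on KD and F = (36.10, 19.00) on FG. Then cos ∠HJF = JH·JF / (|JH||JF|), giving 111.1°.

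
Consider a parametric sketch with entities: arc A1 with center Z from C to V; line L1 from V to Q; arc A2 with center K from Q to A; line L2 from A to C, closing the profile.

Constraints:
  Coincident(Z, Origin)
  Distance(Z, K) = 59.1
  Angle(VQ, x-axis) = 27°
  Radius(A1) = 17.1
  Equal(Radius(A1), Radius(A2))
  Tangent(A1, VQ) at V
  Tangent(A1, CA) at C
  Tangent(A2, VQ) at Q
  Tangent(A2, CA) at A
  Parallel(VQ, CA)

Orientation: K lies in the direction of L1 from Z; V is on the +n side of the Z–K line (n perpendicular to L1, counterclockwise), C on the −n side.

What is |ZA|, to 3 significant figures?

61.5

The slot axis is L1's direction at 27.0°, so u = (cos 27.0°, sin 27.0°) = (0.891, 0.454) and n = (−sin 27.0°, cos 27.0°) = (-0.454, 0.891). Z is at the origin and K lies 59.1 along u from Z, so K = 59.1·u = (52.7, 26.8). Tangency of A1 to both parallel lines with radius 17.1 puts V and C at Z ± 17.1·n: V = (-7.76, 15.2), C = (7.76, -15.2). Equal radii place Q and A the same way about K: Q = K + 17.1·n = (44.9, 42.1), A = K − 17.1·n = (60.4, 11.6). Then |ZA| = |A − Z| = 61.5.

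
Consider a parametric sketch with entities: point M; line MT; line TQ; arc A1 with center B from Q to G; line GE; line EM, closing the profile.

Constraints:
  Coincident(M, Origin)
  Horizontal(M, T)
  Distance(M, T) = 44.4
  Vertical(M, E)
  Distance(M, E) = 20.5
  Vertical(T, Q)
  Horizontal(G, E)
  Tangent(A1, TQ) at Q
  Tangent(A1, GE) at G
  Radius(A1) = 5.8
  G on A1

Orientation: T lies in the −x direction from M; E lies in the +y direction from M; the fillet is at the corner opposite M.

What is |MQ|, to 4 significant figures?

46.77

M is at the origin; MT is horizontal with |MT| = 44.4 and T on the −x side, so T = (-44.40, 0.000). ME is vertical with |ME| = 20.5 and E on the +y side, so E = (0.000, 20.50). The virtual corner opposite M is at (-44.40, 20.50). Since A1 is tangent to TQ there, BQ ⟂ TQ and tangency of A1 to GE means the radius BG is perpendicular to GE, with radius 5.8, so the center B sits 5.8 in from both sides at B = (-38.60, 14.70). That places the tangent points at Q = (-44.40, 14.70) on TQ and G = (-38.60, 20.50) on GE. Then |MQ| = |Q − M| = 46.77.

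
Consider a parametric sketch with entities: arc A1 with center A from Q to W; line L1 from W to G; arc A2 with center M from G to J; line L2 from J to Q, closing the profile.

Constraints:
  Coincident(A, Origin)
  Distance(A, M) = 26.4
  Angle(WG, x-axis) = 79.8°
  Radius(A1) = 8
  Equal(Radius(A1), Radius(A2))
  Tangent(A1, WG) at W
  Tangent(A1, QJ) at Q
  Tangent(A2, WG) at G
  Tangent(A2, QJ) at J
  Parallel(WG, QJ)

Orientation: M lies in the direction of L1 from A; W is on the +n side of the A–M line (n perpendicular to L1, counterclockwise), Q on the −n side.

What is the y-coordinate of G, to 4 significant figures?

27.40

The slot axis is L1's direction at 79.8°, so u = (cos 79.8°, sin 79.8°) = (0.1771, 0.9842) and n = (−sin 79.8°, cos 79.8°) = (-0.9842, 0.1771). A is at the origin and M lies 26.4 along u from A, so M = 26.4·u = (4.675, 25.98). Tangency of A1 to both parallel lines with radius 8.0 puts W and Q at A ± 8.0·n: W = (-7.874, 1.417), Q = (7.874, -1.417). Equal radii place G and J the same way about M: G = M + 8.0·n = (-3.199, 27.40), J = M − 8.0·n = (12.55, 24.57). So G.y = 27.40.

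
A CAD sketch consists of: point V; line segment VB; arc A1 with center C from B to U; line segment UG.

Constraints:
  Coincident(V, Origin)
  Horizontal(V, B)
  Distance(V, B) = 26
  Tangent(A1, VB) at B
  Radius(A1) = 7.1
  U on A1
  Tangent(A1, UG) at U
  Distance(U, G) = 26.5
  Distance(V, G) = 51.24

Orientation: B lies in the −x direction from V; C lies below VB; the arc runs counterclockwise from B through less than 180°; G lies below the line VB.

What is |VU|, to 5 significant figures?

32.971

Checks: |CU| = 7.100 ✓; ∠(CU, UG) = 90.00° ✓; |UG| = 26.50 ✓; |VG| = 51.24 ✓.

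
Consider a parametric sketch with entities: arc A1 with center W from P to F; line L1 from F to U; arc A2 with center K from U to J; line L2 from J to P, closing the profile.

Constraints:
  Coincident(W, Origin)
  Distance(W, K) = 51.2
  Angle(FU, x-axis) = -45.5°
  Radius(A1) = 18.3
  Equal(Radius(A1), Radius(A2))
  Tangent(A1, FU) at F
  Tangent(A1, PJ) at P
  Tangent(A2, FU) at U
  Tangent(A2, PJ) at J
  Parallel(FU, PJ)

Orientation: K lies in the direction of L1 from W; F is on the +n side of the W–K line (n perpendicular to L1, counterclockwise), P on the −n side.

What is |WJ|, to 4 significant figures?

54.37

The slot axis is L1's direction at -45.5°, so u = (cos -45.5°, sin -45.5°) = (0.7009, -0.7133) and n = (−sin -45.5°, cos -45.5°) = (0.7133, 0.7009). W is at the origin and K lies 51.2 along u from W, so K = 51.2·u = (35.89, -36.52). Tangency of A1 to both parallel lines with radius 18.3 puts F and P at W ± 18.3·n: F = (13.05, 12.83), P = (-13.05, -12.83). Equal radii place U and J the same way about K: U = K + 18.3·n = (48.94, -23.69), J = K − 18.3·n = (22.83, -49.35). Then |WJ| = |J − W| = 54.37.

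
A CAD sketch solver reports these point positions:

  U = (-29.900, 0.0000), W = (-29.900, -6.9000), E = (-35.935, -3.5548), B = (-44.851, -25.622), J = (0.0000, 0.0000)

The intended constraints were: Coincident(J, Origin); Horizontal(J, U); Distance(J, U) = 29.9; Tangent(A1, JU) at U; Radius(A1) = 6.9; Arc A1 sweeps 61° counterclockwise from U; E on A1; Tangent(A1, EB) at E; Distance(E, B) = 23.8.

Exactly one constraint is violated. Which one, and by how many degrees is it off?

Tangent(A1, EB) at E — off by 7.00°.

J = (0.00, 0.00) ✓; J.y = 0.00, U.y = 0.00 ✓; |JU| = 29.90 ✓; ∠(WU, UJ) = 90.00° ✓; |WU| = 6.900 ✓; bearing(W→E) − bearing(W→U) = 61.00° ✓; |WE| = 6.900 ✓; ∠(WE, EB) = 83.00° ✗; |EB| = 23.80 ✓.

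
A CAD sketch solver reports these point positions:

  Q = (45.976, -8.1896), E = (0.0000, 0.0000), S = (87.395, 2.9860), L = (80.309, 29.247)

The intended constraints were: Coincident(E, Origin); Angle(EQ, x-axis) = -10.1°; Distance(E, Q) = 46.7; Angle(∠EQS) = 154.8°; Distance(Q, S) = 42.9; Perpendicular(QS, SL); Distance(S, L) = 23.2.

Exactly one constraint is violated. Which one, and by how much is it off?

Distance(S, L) = 23.2 — off by 4.00.

E = (0.00, 0.00) ✓; EQ at -10.10° ✓; |EQ| = 46.70 ✓; ∠EQS = 154.8° ✓; |QS| = 42.90 ✓; ∠(QS, SL) = 90.00° ✓; |SL| = 27.20 ✗.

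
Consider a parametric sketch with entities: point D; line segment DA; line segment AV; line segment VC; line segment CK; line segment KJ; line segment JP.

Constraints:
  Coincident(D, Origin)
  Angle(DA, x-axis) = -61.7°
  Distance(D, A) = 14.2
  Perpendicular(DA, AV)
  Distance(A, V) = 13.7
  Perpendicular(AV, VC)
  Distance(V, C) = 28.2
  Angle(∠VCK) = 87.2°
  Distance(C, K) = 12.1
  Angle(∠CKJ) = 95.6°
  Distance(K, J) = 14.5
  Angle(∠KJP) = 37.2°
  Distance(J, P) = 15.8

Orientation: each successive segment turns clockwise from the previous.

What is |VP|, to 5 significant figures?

25.367

∠CKJ = 95.6° gives KJ at -58.900° from the x-axis; with |KJ| = 14.5, J = (-0.28876, -1.3750). ∠KJP = 37.2° gives JP at 158.30° from the x-axis; with |JP| = 15.8, P = (-14.969, 4.4670). Then |VP| = |P − V| = 25.367.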